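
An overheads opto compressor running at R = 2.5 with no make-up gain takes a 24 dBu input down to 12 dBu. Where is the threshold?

4 dBu

Let T be the threshold. Output overshoot = (input overshoot)/R, so 12 − T = (24 − T)/2.5.
2.5·(12 − T) = 24 − T → 1.5·T = 30 − 24 = 6.
T = 6/1.5 = 4 dBu.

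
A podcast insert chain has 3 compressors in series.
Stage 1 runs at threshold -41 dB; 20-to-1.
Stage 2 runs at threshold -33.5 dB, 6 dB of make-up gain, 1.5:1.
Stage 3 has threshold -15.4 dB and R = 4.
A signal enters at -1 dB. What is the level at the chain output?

-33 dB

Stage 1: overshoot 40 dB → 40/20 = 2 dB → -39 dB.
Stage 2: below threshold (-39 ≤ -33.5); passes unchanged; make-up brings it to -33 dB.
Stage 3: -33 dB is at or below the -15.4 dB threshold — no compression; output -33 dB.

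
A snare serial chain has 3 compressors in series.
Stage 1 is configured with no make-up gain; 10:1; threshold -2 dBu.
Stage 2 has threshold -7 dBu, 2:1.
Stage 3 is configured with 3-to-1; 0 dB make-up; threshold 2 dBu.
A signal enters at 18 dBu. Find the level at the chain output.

-3.5 dBu

Stage 1: 18 dBu is 20 dB over -2 dBu; at 10:1 that becomes 2 dB over, giving 0 dBu.
Stage 2: 7 dB above -7 dBu, reduced 2:1 to 3.5 dB above → -3.5 dBu.
Stage 3: -3.5 dBu ≤ 2 dBu, so stage 3 doesn't engage; output -3.5 dBu.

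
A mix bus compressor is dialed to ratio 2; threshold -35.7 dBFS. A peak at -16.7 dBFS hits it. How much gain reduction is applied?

-16.7 dBFS exceeds the threshold by 19 dB.
A 2:1 ratio leaves 9.5 dB of that excess.
GR = overshoot in − overshoot out = 19 − 9.5 = 9.5 dB.

9.5 dB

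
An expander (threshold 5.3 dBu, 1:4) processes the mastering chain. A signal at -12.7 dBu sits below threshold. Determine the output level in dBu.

Undershoot = 5.3 − (-12.7) = 18 dB.
At 1:4, that expands to 72 dB under threshold.
Output = 5.3 − 72 = -66.7 dBu.

-66.7 dBu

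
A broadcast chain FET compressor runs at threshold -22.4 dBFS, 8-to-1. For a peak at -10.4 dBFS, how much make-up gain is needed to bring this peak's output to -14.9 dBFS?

6 dB

The peak compresses to -22.4 + 12/8 = -20.9 dBFS.
To reach -14.9 dBFS requires -14.9 − (-20.9) = 6 dB of make-up.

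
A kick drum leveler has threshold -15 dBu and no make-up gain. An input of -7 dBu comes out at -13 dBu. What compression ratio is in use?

Input overshoot = -7 − (-15) = 8 dB; output overshoot = -13 − (-15) = 2 dB.
Ratio = 8 / 2 = 4.

4:1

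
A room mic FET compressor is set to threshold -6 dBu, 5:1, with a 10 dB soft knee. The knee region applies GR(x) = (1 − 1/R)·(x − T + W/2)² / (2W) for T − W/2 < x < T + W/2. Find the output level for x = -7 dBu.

-7.64 dBu

x − T + W/2 = -7 − (-6) + 5 = 4.
GR = (1 − 1/5) × 4² / 20 = 0.8 × 16 / 20 = 0.64 dB.
Output = -7 − 0.64 = -7.64 dBu.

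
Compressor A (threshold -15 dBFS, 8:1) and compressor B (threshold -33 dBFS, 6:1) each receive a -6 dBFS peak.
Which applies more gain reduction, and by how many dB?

B, by 14.625 dB

A: 9 dB over, compressed to 1.125 dB over, so 7.875 dB of GR.
B: 27 dB over, compressed to 4.5 dB over, so 22.5 dB of GR.
Difference: 14.625 dB in favour of B.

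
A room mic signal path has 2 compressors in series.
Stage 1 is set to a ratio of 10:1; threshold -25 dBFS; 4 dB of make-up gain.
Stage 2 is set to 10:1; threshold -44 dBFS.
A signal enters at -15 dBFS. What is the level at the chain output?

-41.6 dBFS

Stage 1: -15 dBFS is 10 dB over -25 dBFS; at 10:1 that becomes 1 dB over, giving -24 dBFS; +4 dB make-up → -20 dBFS.
Stage 2: overshoot 24 dB → 24/10 = 2.4 dB → -41.6 dBFS.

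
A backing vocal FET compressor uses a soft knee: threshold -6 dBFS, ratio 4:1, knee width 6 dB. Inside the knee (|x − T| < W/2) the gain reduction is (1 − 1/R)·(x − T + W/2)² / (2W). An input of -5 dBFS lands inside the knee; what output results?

-6 dBFS

x − T + W/2 = -5 − (-6) + 3 = 4.
GR = (1 − 1/4) × 4² / 12 = 0.75 × 16 / 12 = 1 dB.
Output = -5 − 1 = -6 dBFS.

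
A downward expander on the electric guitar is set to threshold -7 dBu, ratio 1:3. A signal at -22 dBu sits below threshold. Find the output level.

Below threshold, a 1:3 expander applies gain = (3−1)×(T − x) of attenuation.
(3−1) × 15 = 30 dB, so output = -22 − 30 = -52 dBu.

-52 dBu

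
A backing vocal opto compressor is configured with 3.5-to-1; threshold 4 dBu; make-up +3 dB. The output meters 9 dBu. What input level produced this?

11 dBu

Before make-up, the level was 9 − 3 = 6 dBu.
Post-compression overshoot = 6 − 4 = 2 dB.
Undo the ratio: input overshoot = 2 × 3.5 = 7 dB, giving input = 11 dBu.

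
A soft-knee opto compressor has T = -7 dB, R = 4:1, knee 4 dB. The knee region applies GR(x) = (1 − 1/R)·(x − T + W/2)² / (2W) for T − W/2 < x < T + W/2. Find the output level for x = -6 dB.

x − T + W/2 = -6 − (-7) + 2 = 3.
GR = (1 − 1/4) × 3² / 8 = 0.75 × 9 / 8 = 0.84375 dB.
Output = -6 − 0.84375 = -6.84375 dB.

-6.84375 dB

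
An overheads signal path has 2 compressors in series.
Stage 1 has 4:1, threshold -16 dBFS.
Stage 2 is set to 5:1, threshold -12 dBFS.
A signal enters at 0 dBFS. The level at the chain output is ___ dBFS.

Stage 1: 16 dB above -16 dBFS, reduced 4:1 to 4 dB above → -12 dBFS.
Stage 2: below threshold (-12 ≤ -12); passes unchanged; output -12 dBFS.

-12 dBFS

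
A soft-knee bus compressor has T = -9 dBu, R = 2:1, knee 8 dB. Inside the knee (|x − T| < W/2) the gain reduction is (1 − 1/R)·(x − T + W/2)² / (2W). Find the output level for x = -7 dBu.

-8.125 dBu

x − T + W/2 = -7 − (-9) + 4 = 6.
GR = (1 − 1/2) × 6² / 16 = 0.5 × 36 / 16 = 1.125 dB.
Output = -7 − 1.125 = -8.125 dBu.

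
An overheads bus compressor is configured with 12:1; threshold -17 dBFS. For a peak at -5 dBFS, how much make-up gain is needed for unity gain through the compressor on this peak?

The peak compresses to -17 + 12/12 = -16 dBFS.
To reach -5 dBFS requires -5 − (-16) = 11 dB of make-up.

11 dB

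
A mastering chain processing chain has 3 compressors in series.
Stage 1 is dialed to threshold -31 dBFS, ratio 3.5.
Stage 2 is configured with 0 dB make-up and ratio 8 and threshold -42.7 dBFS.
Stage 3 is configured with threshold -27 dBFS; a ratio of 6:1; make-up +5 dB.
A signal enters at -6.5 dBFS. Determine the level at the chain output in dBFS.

-35.3625 dBFS

Stage 1: -6.5 dBFS is 24.5 dB over -31 dBFS; at 3.5:1 that becomes 7 dB over, giving -24 dBFS.
Stage 2: 18.7 dB above -42.7 dBFS, reduced 8:1 to 2.3375 dB above → -40.3625 dBFS.
Stage 3: -40.3625 dBFS ≤ -27 dBFS, so stage 3 doesn't engage; make-up brings it to -35.3625 dBFS.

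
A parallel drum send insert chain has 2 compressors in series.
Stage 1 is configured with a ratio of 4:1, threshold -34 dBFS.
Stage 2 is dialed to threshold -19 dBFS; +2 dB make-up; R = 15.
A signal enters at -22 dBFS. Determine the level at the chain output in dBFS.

Stage 1: -22 dBFS is 12 dB over -34 dBFS; at 4:1 that becomes 3 dB over, giving -31 dBFS.
Stage 2: below threshold (-31 ≤ -19); passes unchanged; make-up brings it to -29 dBFS.

-29 dBFS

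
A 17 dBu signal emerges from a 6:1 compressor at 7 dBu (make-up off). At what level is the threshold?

5 dBu

Gain reduction = 17 − 7 = 10 dB; output overshoot = GR / (R − 1) = 10 / 5 = 2 dB.
Threshold = output − output overshoot = 7 − 2 = 5 dBu.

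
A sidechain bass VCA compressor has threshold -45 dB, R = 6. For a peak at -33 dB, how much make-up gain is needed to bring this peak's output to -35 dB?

8 dB

The peak compresses to -45 + 12/6 = -43 dB.
To reach -35 dB requires -35 − (-43) = 8 dB of make-up.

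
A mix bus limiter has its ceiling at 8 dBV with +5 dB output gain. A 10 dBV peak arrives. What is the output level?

13 dBV

At ∞:1, everything above 8 dBV is held at the ceiling.
Output gain then adds 5 dB: 8 + 5 = 13 dBV.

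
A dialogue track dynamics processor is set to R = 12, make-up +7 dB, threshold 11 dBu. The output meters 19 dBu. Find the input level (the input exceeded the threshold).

23 dBu

Before make-up, the level was 19 − 7 = 12 dBu.
The compressed level sits 12 − 11 = 1 dB over threshold.
Undo the ratio: input overshoot = 1 × 12 = 12 dB, giving input = 23 dBu.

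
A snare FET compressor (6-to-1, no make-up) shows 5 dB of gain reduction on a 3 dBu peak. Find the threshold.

-3 dBu

Gain reduction = 3 − (-2) = 5 dB; output overshoot = GR / (R − 1) = 5 / 5 = 1 dB.
Threshold = output − output overshoot = -2 − 1 = -3 dBu.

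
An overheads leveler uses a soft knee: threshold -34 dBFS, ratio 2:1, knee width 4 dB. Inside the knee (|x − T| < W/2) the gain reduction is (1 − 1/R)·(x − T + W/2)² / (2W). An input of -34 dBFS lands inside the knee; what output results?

x − T + W/2 = -34 − (-34) + 2 = 2.
GR = (1 − 1/2) × 2² / 8 = 0.5 × 4 / 8 = 0.25 dB.
Output = -34 − 0.25 = -34.25 dBFS.

-34.25 dBFS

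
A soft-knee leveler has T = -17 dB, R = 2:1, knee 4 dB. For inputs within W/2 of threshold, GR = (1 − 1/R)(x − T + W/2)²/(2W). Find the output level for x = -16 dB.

x − T + W/2 = -16 − (-17) + 2 = 3.
GR = (1 − 1/2) × 3² / 8 = 0.5 × 9 / 8 = 0.5625 dB.
Output = -16 − 0.5625 = -16.5625 dB.

-16.5625 dB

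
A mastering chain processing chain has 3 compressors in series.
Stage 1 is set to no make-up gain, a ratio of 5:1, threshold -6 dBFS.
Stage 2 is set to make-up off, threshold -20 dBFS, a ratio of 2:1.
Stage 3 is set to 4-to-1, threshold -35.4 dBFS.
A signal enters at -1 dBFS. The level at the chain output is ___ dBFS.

-29.675 dBFS

Stage 1: -1 dBFS is 5 dB over -6 dBFS; at 5:1 that becomes 1 dB over, giving -5 dBFS.
Stage 2: -5 dBFS is 15 dB over -20 dBFS; at 2:1 that becomes 7.5 dB over, giving -12.5 dBFS.
Stage 3: 22.9 dB above -35.4 dBFS, reduced 4:1 to 5.725 dB above → -29.675 dBFS.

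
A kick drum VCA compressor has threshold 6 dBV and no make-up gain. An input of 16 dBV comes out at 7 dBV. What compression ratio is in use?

10:1

Input overshoot = 16 − 6 = 10 dB; output overshoot = 7 − 6 = 1 dB.
Ratio = 10 / 1 = 10.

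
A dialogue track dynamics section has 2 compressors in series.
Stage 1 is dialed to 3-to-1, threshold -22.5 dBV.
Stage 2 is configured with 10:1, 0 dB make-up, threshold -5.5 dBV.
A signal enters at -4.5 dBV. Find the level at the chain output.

-16.5 dBV

Stage 1: -4.5 dBV is 18 dB over -22.5 dBV; at 3:1 that becomes 6 dB over, giving -16.5 dBV.
Stage 2: -16.5 dBV is at or below the -5.5 dBV threshold — no compression; output -16.5 dBV.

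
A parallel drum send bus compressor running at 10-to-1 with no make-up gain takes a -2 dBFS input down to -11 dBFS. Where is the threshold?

Let T be the threshold. Output overshoot = (input overshoot)/R, so -11 − T = (-2 − T)/10.
10·(-11 − T) = -2 − T → 9·T = -110 − (-2) = -108.
T = -108/9 = -12 dBFS.

-12 dBFS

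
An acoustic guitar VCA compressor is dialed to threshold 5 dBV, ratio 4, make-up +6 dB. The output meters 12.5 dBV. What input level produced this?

11 dBV

Remove make-up: 12.5 − 6 = 6.5 dBV.
Post-compression overshoot = 6.5 − 5 = 1.5 dB.
Before 4:1 compression the overshoot was 1.5 × 4 = 6 dB, so input = 5 + 6 = 11 dBV.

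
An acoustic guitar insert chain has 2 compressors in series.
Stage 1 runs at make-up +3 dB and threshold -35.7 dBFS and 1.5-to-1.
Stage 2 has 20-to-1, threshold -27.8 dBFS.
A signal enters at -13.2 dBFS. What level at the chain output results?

Stage 1: -13.2 dBFS is 22.5 dB over -35.7 dBFS; at 1.5:1 that becomes 15 dB over, giving -20.7 dBFS; +3 dB make-up → -17.7 dBFS.
Stage 2: 10.1 dB above -27.8 dBFS, reduced 20:1 to 0.505 dB above → -27.295 dBFS.

-27.295 dBFS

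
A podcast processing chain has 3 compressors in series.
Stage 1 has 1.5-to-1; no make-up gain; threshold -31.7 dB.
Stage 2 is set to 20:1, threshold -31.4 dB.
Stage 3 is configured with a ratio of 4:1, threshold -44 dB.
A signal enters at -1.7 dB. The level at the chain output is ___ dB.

Stage 1: overshoot 30 dB → 30/1.5 = 20 dB → -11.7 dB.
Stage 2: 19.7 dB above -31.4 dB, reduced 20:1 to 0.985 dB above → -30.415 dB.
Stage 3: -30.415 dB is 13.585 dB over -44 dB; at 4:1 that becomes 3.39625 dB over, giving -40.60375 dB.

-40.60375 dB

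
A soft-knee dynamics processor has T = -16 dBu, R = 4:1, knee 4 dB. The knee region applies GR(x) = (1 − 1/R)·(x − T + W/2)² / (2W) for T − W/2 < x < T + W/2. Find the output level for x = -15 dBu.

-15.84375 dBu

x − T + W/2 = -15 − (-16) + 2 = 3.
GR = (1 − 1/4) × 3² / 8 = 0.75 × 9 / 8 = 0.84375 dB.
Output = -15 − 0.84375 = -15.84375 dBu.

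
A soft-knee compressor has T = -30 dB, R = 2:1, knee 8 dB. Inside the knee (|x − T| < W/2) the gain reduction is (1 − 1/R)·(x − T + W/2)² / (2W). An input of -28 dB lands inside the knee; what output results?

x − T + W/2 = -28 − (-30) + 4 = 6.
GR = (1 − 1/2) × 6² / 16 = 0.5 × 36 / 16 = 1.125 dB.
Output = -28 − 1.125 = -29.125 dB.

-29.125 dB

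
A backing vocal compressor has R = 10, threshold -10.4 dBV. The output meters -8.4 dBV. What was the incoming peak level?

9.6 dBV

That's 2 dB above the -10.4 dBV threshold.
Input overshoot = R × output overshoot = 20 dB → input = -10.4 + 20 = 9.6 dBV.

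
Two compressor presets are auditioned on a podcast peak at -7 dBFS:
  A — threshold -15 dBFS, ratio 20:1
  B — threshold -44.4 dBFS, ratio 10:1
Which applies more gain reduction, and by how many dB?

A: GR = 8 − 8/20 = 7.6 dB.
B: GR = 37.4 − 37.4/10 = 33.66 dB.
B reduces 26.06 dB more.

B, by 26.06 dB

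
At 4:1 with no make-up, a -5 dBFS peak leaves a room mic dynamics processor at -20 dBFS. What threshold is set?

-25 dBFS

Input is 20 dB above T (since output overshoot × R = input overshoot: (-20 − T)·4 = -5 − T gives T = -25 dBFS).
Check: -25 + (-5 − (-25))/4 = -25 + 5 = -20 dBFS. ✓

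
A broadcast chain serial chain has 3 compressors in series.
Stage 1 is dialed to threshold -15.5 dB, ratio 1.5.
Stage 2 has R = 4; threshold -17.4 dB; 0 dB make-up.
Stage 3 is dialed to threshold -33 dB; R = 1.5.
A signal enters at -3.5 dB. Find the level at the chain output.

-20.95 dB

Stage 1: overshoot 12 dB → 12/1.5 = 8 dB → -7.5 dB.
Stage 2: -7.5 dB is 9.9 dB over -17.4 dB; at 4:1 that becomes 2.475 dB over, giving -14.925 dB.
Stage 3: 18.075 dB above -33 dB, reduced 1.5:1 to 12.05 dB above → -20.95 dB.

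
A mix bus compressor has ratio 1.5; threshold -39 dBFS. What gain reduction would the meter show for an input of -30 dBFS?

3 dB

-30 dBFS exceeds the threshold by 9 dB.
After 1.5:1 compression the overshoot becomes 9/1.5 = 6 dB.
GR = overshoot in − overshoot out = 9 − 6 = 3 dB.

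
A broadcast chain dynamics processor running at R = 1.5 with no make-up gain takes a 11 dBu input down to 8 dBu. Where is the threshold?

2 dBu

Gain reduction = 11 − 8 = 3 dB; output overshoot = GR / (R − 1) = 3 / 0.5 = 6 dB.
Threshold = output − output overshoot = 8 − 6 = 2 dBu.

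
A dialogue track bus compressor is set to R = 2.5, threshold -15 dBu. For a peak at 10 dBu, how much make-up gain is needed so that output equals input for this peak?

Without make-up, output = threshold + overshoot/2.5 = -15 + 10 = -5 dBu.
Gap to target: 15 dB.

15 dB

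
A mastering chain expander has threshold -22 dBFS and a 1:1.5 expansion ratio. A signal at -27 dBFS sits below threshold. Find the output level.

Below threshold, a 1:1.5 expander applies gain = (1.5−1)×(T − x) of attenuation.
(1.5−1) × 5 = 2.5 dB, so output = -27 − 2.5 = -29.5 dBFS.

-29.5 dBFS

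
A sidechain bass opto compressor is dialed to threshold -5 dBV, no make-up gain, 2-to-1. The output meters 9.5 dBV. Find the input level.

Post-compression overshoot = 9.5 − (-5) = 14.5 dB.
Undo the ratio: input overshoot = 14.5 × 2 = 29 dB, giving input = 24 dBV.

24 dBV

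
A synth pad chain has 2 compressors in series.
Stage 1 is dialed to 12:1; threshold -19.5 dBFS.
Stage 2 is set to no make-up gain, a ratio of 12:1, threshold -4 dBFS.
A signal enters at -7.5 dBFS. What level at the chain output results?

Stage 1: overshoot 12 dB → 12/12 = 1 dB → -18.5 dBFS.
Stage 2: below threshold (-18.5 ≤ -4); passes unchanged; output -18.5 dBFS.

-18.5 dBFS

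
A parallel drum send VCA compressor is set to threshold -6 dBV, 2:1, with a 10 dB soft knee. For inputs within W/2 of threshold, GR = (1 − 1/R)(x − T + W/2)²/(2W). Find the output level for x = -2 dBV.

x − T + W/2 = -2 − (-6) + 5 = 9.
GR = (1 − 1/2) × 9² / 20 = 0.5 × 81 / 20 = 2.025 dB.
Output = -2 − 2.025 = -4.025 dBV.

-4.025 dBV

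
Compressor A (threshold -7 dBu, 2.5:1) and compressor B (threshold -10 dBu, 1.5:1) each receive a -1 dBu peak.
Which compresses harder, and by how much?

A, by 0.6 dB

A: overshoot 6 dB → output overshoot 2.4 dB → GR 3.6 dB.
B: overshoot 9 dB → output overshoot 6 dB → GR 3 dB.
Difference: 0.6 dB in favour of A.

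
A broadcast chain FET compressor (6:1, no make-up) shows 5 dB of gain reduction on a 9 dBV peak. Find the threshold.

3 dBV

Let T be the threshold. Output overshoot = (input overshoot)/R, so 4 − T = (9 − T)/6.
6·(4 − T) = 9 − T → 5·T = 24 − 9 = 15.
T = 15/5 = 3 dBV.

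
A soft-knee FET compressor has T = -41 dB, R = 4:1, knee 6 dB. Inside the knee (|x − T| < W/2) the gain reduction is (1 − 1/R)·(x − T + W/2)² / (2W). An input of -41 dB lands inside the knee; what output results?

-41.5625 dB

x − T + W/2 = -41 − (-41) + 3 = 3.
GR = (1 − 1/4) × 3² / 12 = 0.75 × 9 / 12 = 0.5625 dB.
Output = -41 − 0.5625 = -41.5625 dB.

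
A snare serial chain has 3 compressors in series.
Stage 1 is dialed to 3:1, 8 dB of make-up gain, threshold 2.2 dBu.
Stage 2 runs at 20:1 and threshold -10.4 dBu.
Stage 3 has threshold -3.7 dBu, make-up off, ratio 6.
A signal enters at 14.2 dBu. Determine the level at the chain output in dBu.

-9.17 dBu

Stage 1: overshoot 12 dB → 12/3 = 4 dB → 6.2 dBu; +8 dB make-up → 14.2 dBu.
Stage 2: 14.2 dBu is 24.6 dB over -10.4 dBu; at 20:1 that becomes 1.23 dB over, giving -9.17 dBu.
Stage 3: -9.17 dBu ≤ -3.7 dBu, so stage 3 doesn't engage; output -9.17 dBu.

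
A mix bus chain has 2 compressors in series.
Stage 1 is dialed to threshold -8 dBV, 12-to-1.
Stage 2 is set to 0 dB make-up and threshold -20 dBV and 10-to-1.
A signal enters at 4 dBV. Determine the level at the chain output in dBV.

-18.7 dBV

Stage 1: 12 dB above -8 dBV, reduced 12:1 to 1 dB above → -7 dBV.
Stage 2: 13 dB above -20 dBV, reduced 10:1 to 1.3 dB above → -18.7 dBV.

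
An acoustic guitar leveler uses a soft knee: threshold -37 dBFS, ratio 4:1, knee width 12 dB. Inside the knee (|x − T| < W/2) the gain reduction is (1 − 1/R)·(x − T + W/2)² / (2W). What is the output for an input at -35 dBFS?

x − T + W/2 = -35 − (-37) + 6 = 8.
GR = (1 − 1/4) × 8² / 24 = 0.75 × 64 / 24 = 2 dB.
Output = -35 − 2 = -37 dBFS.

-37 dBFS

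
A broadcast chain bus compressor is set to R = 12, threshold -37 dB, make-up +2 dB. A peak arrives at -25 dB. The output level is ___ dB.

-25 dB sits 12 dB over threshold.
12:1 compression reduces that to 12/12 = 1 dB over.
That puts the output at -36 dB; make-up adds 2 dB, giving -34 dB.

-34 dB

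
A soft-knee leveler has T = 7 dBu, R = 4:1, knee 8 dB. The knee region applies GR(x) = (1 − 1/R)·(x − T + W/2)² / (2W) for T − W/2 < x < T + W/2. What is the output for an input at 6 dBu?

x − T + W/2 = 6 − 7 + 4 = 3.
GR = (1 − 1/4) × 3² / 16 = 0.75 × 9 / 16 = 0.421875 dB.
Output = 6 − 0.421875 = 5.578125 dBu.

5.578125 dBu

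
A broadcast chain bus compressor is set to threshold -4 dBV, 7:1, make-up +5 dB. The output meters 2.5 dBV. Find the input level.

6.5 dBV

Remove make-up: 2.5 − 5 = -2.5 dBV.
That's 1.5 dB above the -4 dBV threshold.
Undo the ratio: input overshoot = 1.5 × 7 = 10.5 dB, giving input = 6.5 dBV.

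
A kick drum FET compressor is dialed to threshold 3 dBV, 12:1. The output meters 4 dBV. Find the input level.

Post-compression overshoot = 4 − 3 = 1 dB.
Input overshoot = R × output overshoot = 12 dB → input = 3 + 12 = 15 dBV.

15 dBV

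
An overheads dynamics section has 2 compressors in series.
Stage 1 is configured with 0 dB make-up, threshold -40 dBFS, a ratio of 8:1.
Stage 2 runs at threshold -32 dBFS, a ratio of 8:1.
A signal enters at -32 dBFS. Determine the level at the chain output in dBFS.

-39 dBFS

Stage 1: overshoot 8 dB → 8/8 = 1 dB → -39 dBFS.
Stage 2: -39 dBFS is at or below the -32 dBFS threshold — no compression; output -39 dBFS.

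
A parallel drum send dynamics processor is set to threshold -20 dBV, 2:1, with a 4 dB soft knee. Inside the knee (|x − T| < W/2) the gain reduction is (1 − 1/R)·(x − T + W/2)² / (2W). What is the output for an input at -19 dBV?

x − T + W/2 = -19 − (-20) + 2 = 3.
GR = (1 − 1/2) × 3² / 8 = 0.5 × 9 / 8 = 0.5625 dB.
Output = -19 − 0.5625 = -19.5625 dBV.

-19.5625 dBV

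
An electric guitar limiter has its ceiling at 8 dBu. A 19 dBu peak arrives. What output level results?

8 dBu

A brickwall limiter is an ∞:1 compressor: any input above the ceiling is clamped to 8 dBu.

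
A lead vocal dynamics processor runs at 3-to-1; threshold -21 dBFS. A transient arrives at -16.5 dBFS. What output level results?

The input is 4.5 dB above the -21 dBFS threshold.
At 3:1 the overshoot is divided by 3, leaving 1.5 dB above threshold.
So the level is -21 + 1.5 = -19.5 dBFS.

-19.5 dBFS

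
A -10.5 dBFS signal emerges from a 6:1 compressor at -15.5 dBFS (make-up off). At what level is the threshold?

Gain reduction = -10.5 − (-15.5) = 5 dB; output overshoot = GR / (R − 1) = 5 / 5 = 1 dB.
Threshold = output − output overshoot = -15.5 − 1 = -16.5 dBFS.

-16.5 dBFS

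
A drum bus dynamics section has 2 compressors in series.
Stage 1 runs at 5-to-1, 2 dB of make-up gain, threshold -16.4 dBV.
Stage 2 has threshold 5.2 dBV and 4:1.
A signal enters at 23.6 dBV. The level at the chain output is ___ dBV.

Stage 1: overshoot 40 dB → 40/5 = 8 dB → -8.4 dBV; +2 dB make-up → -6.4 dBV.
Stage 2: -6.4 dBV is at or below the 5.2 dBV threshold — no compression; output -6.4 dBV.

-6.4 dBV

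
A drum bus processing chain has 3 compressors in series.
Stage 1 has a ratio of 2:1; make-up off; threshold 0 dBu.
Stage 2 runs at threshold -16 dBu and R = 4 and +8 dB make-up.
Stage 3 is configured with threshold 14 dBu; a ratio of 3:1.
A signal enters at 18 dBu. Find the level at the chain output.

-1.75 dBu

Stage 1: 18 dB above 0 dBu, reduced 2:1 to 9 dB above → 9 dBu.
Stage 2: 9 dBu is 25 dB over -16 dBu; at 4:1 that becomes 6.25 dB over, giving -9.75 dBu; +8 dB make-up → -1.75 dBu.
Stage 3: -1.75 dBu ≤ 14 dBu, so stage 3 doesn't engage; output -1.75 dBu.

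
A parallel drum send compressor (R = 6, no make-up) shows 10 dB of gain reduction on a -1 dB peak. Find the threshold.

-13 dB

Input is 12 dB above T (since output overshoot × R = input overshoot: (-11 − T)·6 = -1 − T gives T = -13 dB).
Check: -13 + (-1 − (-13))/6 = -13 + 2 = -11 dB. ✓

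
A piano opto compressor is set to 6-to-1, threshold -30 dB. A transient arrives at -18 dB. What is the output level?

-28 dB

The input is 12 dB above the -30 dB threshold.
The 12 dB excess becomes 2 dB after 6:1 reduction.
Output = -30 + 2 = -28 dB.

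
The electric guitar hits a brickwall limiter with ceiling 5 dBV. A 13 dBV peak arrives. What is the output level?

5 dBV

A brickwall limiter is an ∞:1 compressor: any input above the ceiling is clamped to 5 dBV.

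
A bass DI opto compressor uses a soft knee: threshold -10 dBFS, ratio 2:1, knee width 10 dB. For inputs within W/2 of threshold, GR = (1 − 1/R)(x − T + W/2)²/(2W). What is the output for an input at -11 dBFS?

x − T + W/2 = -11 − (-10) + 5 = 4.
GR = (1 − 1/2) × 4² / 20 = 0.5 × 16 / 20 = 0.4 dB.
Output = -11 − 0.4 = -11.4 dBFS.

-11.4 dBFS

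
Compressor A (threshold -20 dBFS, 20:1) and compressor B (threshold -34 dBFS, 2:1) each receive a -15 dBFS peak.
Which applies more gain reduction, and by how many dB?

A: overshoot 5 dB → output overshoot 0.25 dB → GR 4.75 dB.
B: overshoot 19 dB → output overshoot 9.5 dB → GR 9.5 dB.
B applies 4.75 dB more gain reduction.

B, by 4.75 dB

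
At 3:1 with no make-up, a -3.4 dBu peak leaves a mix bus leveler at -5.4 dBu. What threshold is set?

Input is 3 dB above T (since output overshoot × R = input overshoot: (-5.4 − T)·3 = -3.4 − T gives T = -6.4 dBu).
Check: -6.4 + (-3.4 − (-6.4))/3 = -6.4 + 1 = -5.4 dBu. ✓

-6.4 dBu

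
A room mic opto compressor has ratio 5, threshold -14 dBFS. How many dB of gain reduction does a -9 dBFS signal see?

4 dB

-9 dBFS exceeds the threshold by 5 dB.
A 5:1 ratio leaves 1 dB of that excess.
Gain reduction = 5 − 1 = 4 dB.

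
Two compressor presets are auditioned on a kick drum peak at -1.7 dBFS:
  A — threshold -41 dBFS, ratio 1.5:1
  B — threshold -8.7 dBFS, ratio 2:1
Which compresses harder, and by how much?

A, by 9.6 dB

A: GR = 39.3 − 39.3/1.5 = 13.1 dB.
B: GR = 7 − 7/2 = 3.5 dB.
A applies 9.6 dB more gain reduction.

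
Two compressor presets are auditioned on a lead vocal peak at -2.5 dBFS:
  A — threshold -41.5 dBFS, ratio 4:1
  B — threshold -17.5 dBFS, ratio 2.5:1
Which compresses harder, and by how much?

A: GR = 39 − 39/4 = 29.25 dB.
B: GR = 15 − 15/2.5 = 9 dB.
Difference: 20.25 dB in favour of A.

A, by 20.25 dB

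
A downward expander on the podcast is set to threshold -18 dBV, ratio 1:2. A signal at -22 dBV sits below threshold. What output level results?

-26 dBV

Below threshold, a 1:2 expander applies gain = (2−1)×(T − x) of attenuation.
(2−1) × 4 = 4 dB, so output = -22 − 4 = -26 dBV.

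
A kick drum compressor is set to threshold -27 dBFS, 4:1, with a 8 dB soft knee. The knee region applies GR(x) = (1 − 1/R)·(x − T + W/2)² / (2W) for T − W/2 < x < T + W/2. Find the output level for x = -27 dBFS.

x − T + W/2 = -27 − (-27) + 4 = 4.
GR = (1 − 1/4) × 4² / 16 = 0.75 × 16 / 16 = 0.75 dB.
Output = -27 − 0.75 = -27.75 dBFS.

-27.75 dBFS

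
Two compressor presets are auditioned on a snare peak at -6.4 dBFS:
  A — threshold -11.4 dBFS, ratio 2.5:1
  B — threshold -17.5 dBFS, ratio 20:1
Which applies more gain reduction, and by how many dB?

B, by 7.545 dB

A: 5 dB over, compressed to 2 dB over, so 3 dB of GR.
B: 11.1 dB over, compressed to 0.555 dB over, so 10.545 dB of GR.
B applies 7.545 dB more gain reduction.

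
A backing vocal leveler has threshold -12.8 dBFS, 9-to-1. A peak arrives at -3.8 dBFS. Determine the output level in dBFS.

The input is 9 dB above the -12.8 dBFS threshold.
9:1 compression reduces that to 9/9 = 1 dB over.
That puts the output at -11.8 dBFS.

-11.8 dBFS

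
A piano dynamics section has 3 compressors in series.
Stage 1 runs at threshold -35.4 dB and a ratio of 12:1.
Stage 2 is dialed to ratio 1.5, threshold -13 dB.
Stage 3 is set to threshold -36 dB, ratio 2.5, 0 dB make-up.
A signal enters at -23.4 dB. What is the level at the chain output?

-35.36 dB

Stage 1: overshoot 12 dB → 12/12 = 1 dB → -34.4 dB.
Stage 2: -34.4 dB is at or below the -13 dB threshold — no compression; output -34.4 dB.
Stage 3: 1.6 dB above -36 dB, reduced 2.5:1 to 0.64 dB above → -35.36 dB.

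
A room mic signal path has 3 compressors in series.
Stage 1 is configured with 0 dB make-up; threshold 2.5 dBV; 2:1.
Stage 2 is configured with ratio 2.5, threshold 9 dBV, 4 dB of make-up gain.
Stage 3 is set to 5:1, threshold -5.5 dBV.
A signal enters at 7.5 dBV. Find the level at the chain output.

Stage 1: 7.5 dBV is 5 dB over 2.5 dBV; at 2:1 that becomes 2.5 dB over, giving 5 dBV.
Stage 2: below threshold (5 ≤ 9); passes unchanged; make-up brings it to 9 dBV.
Stage 3: 9 dBV is 14.5 dB over -5.5 dBV; at 5:1 that becomes 2.9 dB over, giving -2.6 dBV.

-2.6 dBV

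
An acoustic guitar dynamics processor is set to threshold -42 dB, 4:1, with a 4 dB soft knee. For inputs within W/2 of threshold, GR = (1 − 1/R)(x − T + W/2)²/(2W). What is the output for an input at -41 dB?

x − T + W/2 = -41 − (-42) + 2 = 3.
GR = (1 − 1/4) × 3² / 8 = 0.75 × 9 / 8 = 0.84375 dB.
Output = -41 − 0.84375 = -41.84375 dB.

-41.84375 dB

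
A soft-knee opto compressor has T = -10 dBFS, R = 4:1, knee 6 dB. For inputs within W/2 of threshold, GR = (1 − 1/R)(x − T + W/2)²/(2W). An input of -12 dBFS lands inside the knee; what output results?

x − T + W/2 = -12 − (-10) + 3 = 1.
GR = (1 − 1/4) × 1² / 12 = 0.75 × 1 / 12 = 0.0625 dB.
Output = -12 − 0.0625 = -12.0625 dBFS.

-12.0625 dBFS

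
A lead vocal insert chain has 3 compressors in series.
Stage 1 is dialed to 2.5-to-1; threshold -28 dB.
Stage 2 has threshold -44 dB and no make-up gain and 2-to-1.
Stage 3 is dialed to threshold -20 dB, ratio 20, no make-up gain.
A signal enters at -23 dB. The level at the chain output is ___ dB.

-35 dB

Stage 1: overshoot 5 dB → 5/2.5 = 2 dB → -26 dB.
Stage 2: -26 dB is 18 dB over -44 dB; at 2:1 that becomes 9 dB over, giving -35 dB.
Stage 3: -35 dB is at or below the -20 dB threshold — no compression; output -35 dB.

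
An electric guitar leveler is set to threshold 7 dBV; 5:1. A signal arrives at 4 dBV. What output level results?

4 dBV

4 dBV is 3 dB below the 7 dBV threshold, so no gain reduction is applied.
Output = input = 4 dBV.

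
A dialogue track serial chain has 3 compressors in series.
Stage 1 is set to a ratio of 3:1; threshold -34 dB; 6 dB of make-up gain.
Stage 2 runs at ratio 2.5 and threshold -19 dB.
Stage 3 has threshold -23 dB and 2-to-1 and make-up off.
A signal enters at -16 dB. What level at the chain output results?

-22.5 dB

Stage 1: 18 dB above -34 dB, reduced 3:1 to 6 dB above → -28 dB; +6 dB make-up → -22 dB.
Stage 2: -22 dB is at or below the -19 dB threshold — no compression; output -22 dB.
Stage 3: overshoot 1 dB → 1/2 = 0.5 dB → -22.5 dB.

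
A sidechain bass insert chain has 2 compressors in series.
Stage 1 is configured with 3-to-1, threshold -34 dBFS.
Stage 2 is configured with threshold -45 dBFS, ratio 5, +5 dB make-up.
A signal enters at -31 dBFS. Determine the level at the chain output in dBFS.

-37.6 dBFS

Stage 1: -31 dBFS is 3 dB over -34 dBFS; at 3:1 that becomes 1 dB over, giving -33 dBFS.
Stage 2: -33 dBFS is 12 dB over -45 dBFS; at 5:1 that becomes 2.4 dB over, giving -42.6 dBFS; +5 dB make-up → -37.6 dBFS.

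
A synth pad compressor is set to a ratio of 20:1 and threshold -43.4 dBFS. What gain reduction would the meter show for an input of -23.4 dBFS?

19 dB

Overshoot = -23.4 − (-43.4) = 20 dB.
A 20:1 ratio leaves 1 dB of that excess.
GR = overshoot in − overshoot out = 20 − 1 = 19 dB.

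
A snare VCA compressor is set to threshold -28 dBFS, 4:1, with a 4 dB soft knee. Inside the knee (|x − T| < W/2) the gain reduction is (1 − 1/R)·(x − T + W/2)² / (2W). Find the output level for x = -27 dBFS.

x − T + W/2 = -27 − (-28) + 2 = 3.
GR = (1 − 1/4) × 3² / 8 = 0.75 × 9 / 8 = 0.84375 dB.
Output = -27 − 0.84375 = -27.84375 dBFS.

-27.84375 dBFS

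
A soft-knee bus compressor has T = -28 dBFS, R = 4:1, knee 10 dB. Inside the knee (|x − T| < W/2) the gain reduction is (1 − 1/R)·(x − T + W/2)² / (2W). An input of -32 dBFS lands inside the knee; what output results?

x − T + W/2 = -32 − (-28) + 5 = 1.
GR = (1 − 1/4) × 1² / 20 = 0.75 × 1 / 20 = 0.0375 dB.
Output = -32 − 0.0375 = -32.0375 dBFS.

-32.0375 dBFS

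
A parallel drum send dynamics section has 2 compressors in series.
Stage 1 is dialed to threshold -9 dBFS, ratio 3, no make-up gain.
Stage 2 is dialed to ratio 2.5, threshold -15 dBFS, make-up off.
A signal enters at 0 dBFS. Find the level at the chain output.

-11.4 dBFS

Stage 1: overshoot 9 dB → 9/3 = 3 dB → -6 dBFS.
Stage 2: 9 dB above -15 dBFS, reduced 2.5:1 to 3.6 dB above → -11.4 dBFS.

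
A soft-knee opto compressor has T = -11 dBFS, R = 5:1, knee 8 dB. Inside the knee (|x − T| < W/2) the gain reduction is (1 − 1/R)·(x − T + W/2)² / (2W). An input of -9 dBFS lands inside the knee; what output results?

x − T + W/2 = -9 − (-11) + 4 = 6.
GR = (1 − 1/5) × 6² / 16 = 0.8 × 36 / 16 = 1.8 dB.
Output = -9 − 1.8 = -10.8 dBFS.

-10.8 dBFS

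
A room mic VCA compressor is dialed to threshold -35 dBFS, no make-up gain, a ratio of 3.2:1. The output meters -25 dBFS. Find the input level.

That's 10 dB above the -35 dBFS threshold.
Undo the ratio: input overshoot = 10 × 3.2 = 32 dB, giving input = -3 dBFS.

-3 dBFS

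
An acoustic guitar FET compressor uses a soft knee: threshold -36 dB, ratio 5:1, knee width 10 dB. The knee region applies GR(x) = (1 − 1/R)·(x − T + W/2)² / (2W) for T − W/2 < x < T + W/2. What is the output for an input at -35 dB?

-36.44 dB

x − T + W/2 = -35 − (-36) + 5 = 6.
GR = (1 − 1/5) × 6² / 20 = 0.8 × 36 / 20 = 1.44 dB.
Output = -35 − 1.44 = -36.44 dB.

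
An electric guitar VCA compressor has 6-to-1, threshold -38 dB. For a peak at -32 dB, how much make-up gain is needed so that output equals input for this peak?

5 dB

The peak compresses to -38 + 6/6 = -37 dB.
To reach -32 dB requires -32 − (-37) = 5 dB of make-up.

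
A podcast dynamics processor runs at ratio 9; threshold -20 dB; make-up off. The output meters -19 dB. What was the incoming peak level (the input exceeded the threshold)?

-11 dB

That's 1 dB above the -20 dB threshold.
Undo the ratio: input overshoot = 1 × 9 = 9 dB, giving input = -11 dB.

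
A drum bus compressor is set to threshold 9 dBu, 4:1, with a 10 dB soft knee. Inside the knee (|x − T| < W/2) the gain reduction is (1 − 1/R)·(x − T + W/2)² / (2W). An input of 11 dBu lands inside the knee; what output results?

x − T + W/2 = 11 − 9 + 5 = 7.
GR = (1 − 1/4) × 7² / 20 = 0.75 × 49 / 20 = 1.8375 dB.
Output = 11 − 1.8375 = 9.1625 dBu.

9.1625 dBu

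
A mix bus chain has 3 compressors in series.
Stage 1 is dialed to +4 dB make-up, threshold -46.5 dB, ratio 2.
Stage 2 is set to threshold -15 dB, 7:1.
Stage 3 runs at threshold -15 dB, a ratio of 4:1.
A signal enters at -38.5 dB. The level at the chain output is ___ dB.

-38.5 dB

Stage 1: 8 dB above -46.5 dB, reduced 2:1 to 4 dB above → -42.5 dB; +4 dB make-up → -38.5 dB.
Stage 2: below threshold (-38.5 ≤ -15); passes unchanged; output -38.5 dB.
Stage 3: -38.5 dB ≤ -15 dB, so stage 3 doesn't engage; output -38.5 dB.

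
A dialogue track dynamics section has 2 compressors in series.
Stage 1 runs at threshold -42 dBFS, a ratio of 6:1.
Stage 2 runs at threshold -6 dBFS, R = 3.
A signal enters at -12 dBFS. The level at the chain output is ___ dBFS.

-37 dBFS

Stage 1: overshoot 30 dB → 30/6 = 5 dB → -37 dBFS.
Stage 2: below threshold (-37 ≤ -6); passes unchanged; output -37 dBFS.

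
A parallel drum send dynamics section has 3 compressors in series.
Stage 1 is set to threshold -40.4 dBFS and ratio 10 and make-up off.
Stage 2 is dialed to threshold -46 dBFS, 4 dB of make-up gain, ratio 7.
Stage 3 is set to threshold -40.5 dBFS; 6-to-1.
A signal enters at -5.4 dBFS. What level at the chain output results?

-40.7 dBFS

Stage 1: -5.4 dBFS is 35 dB over -40.4 dBFS; at 10:1 that becomes 3.5 dB over, giving -36.9 dBFS.
Stage 2: overshoot 9.1 dB → 9.1/7 = 1.3 dB → -44.7 dBFS; +4 dB make-up → -40.7 dBFS.
Stage 3: -40.7 dBFS is at or below the -40.5 dBFS threshold — no compression; output -40.7 dBFS.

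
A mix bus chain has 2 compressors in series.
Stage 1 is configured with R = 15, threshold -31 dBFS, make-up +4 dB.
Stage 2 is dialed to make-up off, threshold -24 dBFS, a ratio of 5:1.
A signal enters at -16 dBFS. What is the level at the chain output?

Stage 1: -16 dBFS is 15 dB over -31 dBFS; at 15:1 that becomes 1 dB over, giving -30 dBFS; +4 dB make-up → -26 dBFS.
Stage 2: -26 dBFS is at or below the -24 dBFS threshold — no compression; output -26 dBFS.

-26 dBFS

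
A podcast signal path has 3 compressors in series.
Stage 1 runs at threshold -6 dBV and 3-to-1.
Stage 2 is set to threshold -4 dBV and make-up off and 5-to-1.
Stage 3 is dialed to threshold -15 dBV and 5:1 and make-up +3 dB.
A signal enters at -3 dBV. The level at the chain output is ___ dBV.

Stage 1: 3 dB above -6 dBV, reduced 3:1 to 1 dB above → -5 dBV.
Stage 2: below threshold (-5 ≤ -4); passes unchanged; output -5 dBV.
Stage 3: -5 dBV is 10 dB over -15 dBV; at 5:1 that becomes 2 dB over, giving -13 dBV; +3 dB make-up → -10 dBV.

-10 dBV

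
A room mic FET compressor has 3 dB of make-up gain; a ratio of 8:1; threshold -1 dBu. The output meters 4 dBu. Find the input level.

15 dBu

Before make-up, the level was 4 − 3 = 1 dBu.
That's 2 dB above the -1 dBu threshold.
Input overshoot = R × output overshoot = 16 dB → input = -1 + 16 = 15 dBu.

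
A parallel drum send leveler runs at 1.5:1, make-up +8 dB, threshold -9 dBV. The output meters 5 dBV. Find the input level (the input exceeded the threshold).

0 dBV

Remove make-up: 5 − 8 = -3 dBV.
Post-compression overshoot = -3 − (-9) = 6 dB.
Undo the ratio: input overshoot = 6 × 1.5 = 9 dB, giving input = 0 dBV.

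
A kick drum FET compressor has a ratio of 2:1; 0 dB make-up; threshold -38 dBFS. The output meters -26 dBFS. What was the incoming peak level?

-14 dBFS

The compressed level sits -26 − (-38) = 12 dB over threshold.
Input overshoot = R × output overshoot = 24 dB → input = -38 + 24 = -14 dBFS.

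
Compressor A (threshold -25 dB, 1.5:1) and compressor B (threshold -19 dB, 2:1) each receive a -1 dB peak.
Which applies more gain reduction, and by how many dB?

B, by 1 dB

A: 24 dB over, compressed to 16 dB over, so 8 dB of GR.
B: 18 dB over, compressed to 9 dB over, so 9 dB of GR.
B applies 1 dB more gain reduction.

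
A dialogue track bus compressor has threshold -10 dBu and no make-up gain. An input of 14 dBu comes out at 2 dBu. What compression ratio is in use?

2:1

Input overshoot = 14 − (-10) = 24 dB; output overshoot = 2 − (-10) = 12 dB.
Ratio = 24 / 12 = 2.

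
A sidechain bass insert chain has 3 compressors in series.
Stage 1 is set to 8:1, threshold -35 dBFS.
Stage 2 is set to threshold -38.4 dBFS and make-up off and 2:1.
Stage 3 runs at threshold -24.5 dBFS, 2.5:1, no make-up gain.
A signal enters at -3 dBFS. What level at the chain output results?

Stage 1: 32 dB above -35 dBFS, reduced 8:1 to 4 dB above → -31 dBFS.
Stage 2: overshoot 7.4 dB → 7.4/2 = 3.7 dB → -34.7 dBFS.
Stage 3: -34.7 dBFS is at or below the -24.5 dBFS threshold — no compression; output -34.7 dBFS.

-34.7 dBFS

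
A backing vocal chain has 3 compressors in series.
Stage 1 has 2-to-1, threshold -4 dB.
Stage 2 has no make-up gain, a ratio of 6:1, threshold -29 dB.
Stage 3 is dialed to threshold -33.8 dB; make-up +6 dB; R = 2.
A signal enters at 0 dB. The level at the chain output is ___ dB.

Stage 1: overshoot 4 dB → 4/2 = 2 dB → -2 dB.
Stage 2: -2 dB is 27 dB over -29 dB; at 6:1 that becomes 4.5 dB over, giving -24.5 dB.
Stage 3: -24.5 dB is 9.3 dB over -33.8 dB; at 2:1 that becomes 4.65 dB over, giving -29.15 dB; +6 dB make-up → -23.15 dB.

-23.15 dB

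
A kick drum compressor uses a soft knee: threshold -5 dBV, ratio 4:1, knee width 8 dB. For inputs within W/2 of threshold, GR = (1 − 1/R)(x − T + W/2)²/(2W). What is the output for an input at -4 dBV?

x − T + W/2 = -4 − (-5) + 4 = 5.
GR = (1 − 1/4) × 5² / 16 = 0.75 × 25 / 16 = 1.171875 dB.
Output = -4 − 1.171875 = -5.171875 dBV.

-5.171875 dBV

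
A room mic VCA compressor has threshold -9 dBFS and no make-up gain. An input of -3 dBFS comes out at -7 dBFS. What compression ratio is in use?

Input overshoot = -3 − (-9) = 6 dB; output overshoot = -7 − (-9) = 2 dB.
Ratio = 6 / 2 = 3.

3:1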